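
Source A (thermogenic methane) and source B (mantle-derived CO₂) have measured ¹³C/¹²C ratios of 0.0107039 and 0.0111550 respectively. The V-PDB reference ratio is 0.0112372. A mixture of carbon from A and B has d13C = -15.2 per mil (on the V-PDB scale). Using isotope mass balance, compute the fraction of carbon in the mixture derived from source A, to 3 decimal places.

0.196

δ_A = (0.0107039/0.0112372 − 1)×1000 = (0.952542 − 1)×1000 = -47.458 per mil
δ_B = (0.0111550/0.0112372 − 1)×1000 = (0.992685 − 1)×1000 = -7.315 per mil
f_A = (δ_mix − δ_B)/(δ_A − δ_B) = (-15.2 − (-7.315))/(-47.458 − (-7.315))
f_A = -7.885 / -40.143 = 0.1964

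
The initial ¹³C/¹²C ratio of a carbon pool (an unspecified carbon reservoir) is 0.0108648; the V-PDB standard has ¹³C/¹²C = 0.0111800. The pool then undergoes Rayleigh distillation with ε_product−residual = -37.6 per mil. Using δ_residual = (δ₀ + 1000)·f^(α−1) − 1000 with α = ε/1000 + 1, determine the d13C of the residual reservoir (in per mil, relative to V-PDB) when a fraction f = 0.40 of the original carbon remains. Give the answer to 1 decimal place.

5.9 per mil

δ₀ = (0.0108648/0.0111800 − 1)×1000 = (0.971807 − 1)×1000 = -28.193 per mil
α − 1 = ε/1000 = -0.0376
f^(α−1) = 0.40^(-0.0376) = 1.035053
δ_res = (-28.193 + 1000) × 1.035053 − 1000 = 1005.871 − 1000 = 5.87 per mil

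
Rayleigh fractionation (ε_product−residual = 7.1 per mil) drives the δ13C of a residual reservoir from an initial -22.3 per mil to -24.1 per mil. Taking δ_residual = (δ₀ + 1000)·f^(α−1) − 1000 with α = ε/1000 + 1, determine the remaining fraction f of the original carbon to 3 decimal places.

0.771

α − 1 = ε/1000 = 0.0071
(δ_res + 1000)/(δ₀ + 1000) = (-24.1 + 1000)/(-22.3 + 1000) = 975.9/977.7 = 0.998159
f = 0.998159^(1/0.0071) = exp(ln(0.998159)/0.0071) = exp(-0.00184/0.0071)
f = exp(-0.2595) = 0.7714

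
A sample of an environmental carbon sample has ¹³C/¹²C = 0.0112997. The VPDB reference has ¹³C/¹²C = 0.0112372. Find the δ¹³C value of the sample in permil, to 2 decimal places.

δ¹³C = (R_sample / R_standard − 1) × 1000
R_sample / R_standard = 0.0112997 / 0.0112372 = 1.005562
δ¹³C = (1.005562 − 1) × 1000 = 5.562 permil

5.56 permil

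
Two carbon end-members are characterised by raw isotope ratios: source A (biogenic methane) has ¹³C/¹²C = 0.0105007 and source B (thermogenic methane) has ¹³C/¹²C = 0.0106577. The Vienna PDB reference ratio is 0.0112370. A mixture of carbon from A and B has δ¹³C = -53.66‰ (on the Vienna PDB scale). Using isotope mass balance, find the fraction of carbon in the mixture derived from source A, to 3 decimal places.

δ_A = (0.0105007/0.0112370 − 1)×1000 = (0.934475 − 1)×1000 = -65.525‰
δ_B = (0.0106577/0.0112370 − 1)×1000 = (0.948447 − 1)×1000 = -51.553‰
f_A = (δ_mix − δ_B)/(δ_A − δ_B) = (-53.66 − (-51.553))/(-65.525 − (-51.553))
f_A = -2.107 / -13.972 = 0.1508

0.151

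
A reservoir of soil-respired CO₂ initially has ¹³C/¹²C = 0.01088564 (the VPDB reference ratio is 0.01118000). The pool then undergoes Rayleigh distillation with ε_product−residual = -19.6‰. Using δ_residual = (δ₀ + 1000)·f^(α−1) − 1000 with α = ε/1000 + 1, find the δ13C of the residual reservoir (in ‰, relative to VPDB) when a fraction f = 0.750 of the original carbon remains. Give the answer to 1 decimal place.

-20.8‰

δ₀ = (0.01088564/0.01118000 − 1)×1000 = (0.973671 − 1)×1000 = -26.329‰
α − 1 = ε/1000 = -0.0196
f^(α−1) = 0.750^(-0.0196) = 1.005654
δ_res = (-26.329 + 1000) × 1.005654 − 1000 = 979.176 − 1000 = -20.82‰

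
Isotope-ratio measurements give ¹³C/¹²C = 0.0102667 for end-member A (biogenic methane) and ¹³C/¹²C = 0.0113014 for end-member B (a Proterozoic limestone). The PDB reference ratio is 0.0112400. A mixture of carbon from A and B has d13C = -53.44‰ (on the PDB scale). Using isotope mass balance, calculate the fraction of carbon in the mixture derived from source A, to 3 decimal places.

δ_A = (0.0102667/0.0112400 − 1)×1000 = (0.913407 − 1)×1000 = -86.593‰
δ_B = (0.0113014/0.0112400 − 1)×1000 = (1.005463 − 1)×1000 = 5.463‰
f_A = (δ_mix − δ_B)/(δ_A − δ_B) = (-53.44 − (5.463))/(-86.593 − (5.463))
f_A = -58.903 / -92.055 = 0.6399

0.640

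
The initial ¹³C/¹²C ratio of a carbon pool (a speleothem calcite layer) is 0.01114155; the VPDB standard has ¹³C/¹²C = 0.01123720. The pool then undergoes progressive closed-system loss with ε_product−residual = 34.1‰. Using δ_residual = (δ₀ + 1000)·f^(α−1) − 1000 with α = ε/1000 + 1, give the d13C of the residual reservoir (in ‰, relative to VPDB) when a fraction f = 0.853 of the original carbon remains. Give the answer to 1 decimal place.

-13.9‰

δ₀ = (0.01114155/0.01123720 − 1)×1000 = (0.991488 − 1)×1000 = -8.512‰
α − 1 = ε/1000 = 0.0341
f^(α−1) = 0.853^(0.0341) = 0.994593
δ_res = (-8.512 + 1000) × 0.994593 − 1000 = 986.127 − 1000 = -13.87‰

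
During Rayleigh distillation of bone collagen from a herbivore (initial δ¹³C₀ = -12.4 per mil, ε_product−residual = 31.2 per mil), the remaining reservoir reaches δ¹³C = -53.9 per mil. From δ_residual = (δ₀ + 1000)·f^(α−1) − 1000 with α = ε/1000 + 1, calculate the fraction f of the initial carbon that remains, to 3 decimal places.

α − 1 = ε/1000 = 0.0312
(δ_res + 1000)/(δ₀ + 1000) = (-53.9 + 1000)/(-12.4 + 1000) = 946.1/987.6 = 0.957979
f = 0.957979^(1/0.0312) = exp(ln(0.957979)/0.0312) = exp(-0.04293/0.0312)
f = exp(-1.3759) = 0.2526

0.253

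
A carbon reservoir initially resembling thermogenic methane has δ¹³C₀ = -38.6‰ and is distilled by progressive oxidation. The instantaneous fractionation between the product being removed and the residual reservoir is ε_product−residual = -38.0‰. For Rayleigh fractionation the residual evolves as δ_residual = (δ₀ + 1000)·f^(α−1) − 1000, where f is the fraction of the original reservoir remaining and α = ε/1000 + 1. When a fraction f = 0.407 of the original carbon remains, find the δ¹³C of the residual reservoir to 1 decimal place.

-5.2‰

Rayleigh residual: δ_res = (δ₀ + 1000)·f^(α−1) − 1000
α = ε/1000 + 1 = 0.96200, so α − 1 = -0.03800
f^(α−1) = 0.407^(-0.03800) = 1.034750
δ_res = (-38.6 + 1000) × 1.034750 − 1000 = 994.809 − 1000 = -5.19‰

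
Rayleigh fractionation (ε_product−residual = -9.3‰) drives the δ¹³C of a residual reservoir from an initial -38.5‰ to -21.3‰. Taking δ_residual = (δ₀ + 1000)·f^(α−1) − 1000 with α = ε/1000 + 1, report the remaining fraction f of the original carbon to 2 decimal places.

0.15

α − 1 = ε/1000 = -0.0093
(δ_res + 1000)/(δ₀ + 1000) = (-21.3 + 1000)/(-38.5 + 1000) = 978.7/961.5 = 1.017889
f = 1.017889^(1/-0.0093) = exp(ln(1.017889)/-0.0093) = exp(0.01773/-0.0093)
f = exp(-1.9065) = 0.1486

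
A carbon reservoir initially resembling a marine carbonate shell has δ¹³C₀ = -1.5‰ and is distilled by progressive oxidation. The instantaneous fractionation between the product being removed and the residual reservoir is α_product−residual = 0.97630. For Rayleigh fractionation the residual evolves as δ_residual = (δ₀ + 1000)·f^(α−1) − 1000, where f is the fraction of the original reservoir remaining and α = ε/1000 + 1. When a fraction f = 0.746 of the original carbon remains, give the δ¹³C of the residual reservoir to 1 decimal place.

5.5‰

Rayleigh residual: δ_res = (δ₀ + 1000)·f^(α−1) − 1000
α − 1 = -0.02370
f^(α−1) = 0.746^(-0.02370) = 1.006969
δ_res = (-1.5 + 1000) × 1.006969 − 1000 = 1005.459 − 1000 = 5.46‰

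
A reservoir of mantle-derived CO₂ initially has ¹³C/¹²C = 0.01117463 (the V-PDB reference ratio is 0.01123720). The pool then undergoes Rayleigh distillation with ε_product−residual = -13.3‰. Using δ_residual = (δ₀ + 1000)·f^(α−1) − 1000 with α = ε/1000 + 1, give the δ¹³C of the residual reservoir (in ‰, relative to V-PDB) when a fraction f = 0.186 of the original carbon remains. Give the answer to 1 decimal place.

16.9‰

δ₀ = (0.01117463/0.01123720 − 1)×1000 = (0.994432 − 1)×1000 = -5.568‰
α − 1 = ε/1000 = -0.0133
f^(α−1) = 0.186^(-0.0133) = 1.022623
δ_res = (-5.568 + 1000) × 1.022623 − 1000 = 1016.929 − 1000 = 16.93‰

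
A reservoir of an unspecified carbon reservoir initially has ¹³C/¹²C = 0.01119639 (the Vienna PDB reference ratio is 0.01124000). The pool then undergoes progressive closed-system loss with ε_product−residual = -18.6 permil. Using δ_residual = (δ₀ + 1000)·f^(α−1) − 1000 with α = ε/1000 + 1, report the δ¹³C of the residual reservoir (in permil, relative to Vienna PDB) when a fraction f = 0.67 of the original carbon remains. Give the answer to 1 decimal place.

δ₀ = (0.01119639/0.01124000 − 1)×1000 = (0.996120 − 1)×1000 = -3.880 permil
α − 1 = ε/1000 = -0.0186
f^(α−1) = 0.67^(-0.0186) = 1.007477
δ_res = (-3.880 + 1000) × 1.007477 − 1000 = 1003.568 − 1000 = 3.57 permil

3.6 permil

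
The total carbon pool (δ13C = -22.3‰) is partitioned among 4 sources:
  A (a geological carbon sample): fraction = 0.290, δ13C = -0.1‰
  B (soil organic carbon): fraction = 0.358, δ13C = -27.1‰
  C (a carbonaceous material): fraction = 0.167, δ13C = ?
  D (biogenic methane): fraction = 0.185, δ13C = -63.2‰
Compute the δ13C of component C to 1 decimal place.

-5.3‰

Isotope mass balance: δ_bulk = Σ fᵢ·δᵢ.
-22.3 = 0.290×(-0.1) + 0.358×(-27.1) + 0.167×δ_C + 0.185×(-63.2)
0.167·δ_C = -22.3 − (-21.423) = -0.877
δ_C = -0.877 / 0.167 = -5.25‰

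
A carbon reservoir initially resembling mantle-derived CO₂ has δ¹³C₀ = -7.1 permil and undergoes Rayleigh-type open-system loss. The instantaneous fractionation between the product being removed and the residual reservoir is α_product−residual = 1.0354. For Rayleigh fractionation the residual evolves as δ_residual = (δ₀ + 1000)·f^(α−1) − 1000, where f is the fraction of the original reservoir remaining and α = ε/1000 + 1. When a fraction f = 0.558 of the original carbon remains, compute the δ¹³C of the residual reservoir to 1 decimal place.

-27.4 permil

Rayleigh residual: δ_res = (δ₀ + 1000)·f^(α−1) − 1000
α − 1 = 0.03540
f^(α−1) = 0.558^(0.03540) = 0.979560
δ_res = (-7.1 + 1000) × 0.979560 − 1000 = 972.605 − 1000 = -27.40 permil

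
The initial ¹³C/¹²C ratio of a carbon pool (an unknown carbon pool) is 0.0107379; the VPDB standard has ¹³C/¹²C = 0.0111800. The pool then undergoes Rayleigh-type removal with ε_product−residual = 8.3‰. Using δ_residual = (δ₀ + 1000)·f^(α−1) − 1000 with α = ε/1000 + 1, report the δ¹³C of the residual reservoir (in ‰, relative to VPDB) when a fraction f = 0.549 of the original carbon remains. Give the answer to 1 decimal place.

-44.3‰

δ₀ = (0.0107379/0.0111800 − 1)×1000 = (0.960456 − 1)×1000 = -39.544‰
α − 1 = ε/1000 = 0.0083
f^(α−1) = 0.549^(0.0083) = 0.995035
δ_res = (-39.544 + 1000) × 0.995035 − 1000 = 955.688 − 1000 = -44.31‰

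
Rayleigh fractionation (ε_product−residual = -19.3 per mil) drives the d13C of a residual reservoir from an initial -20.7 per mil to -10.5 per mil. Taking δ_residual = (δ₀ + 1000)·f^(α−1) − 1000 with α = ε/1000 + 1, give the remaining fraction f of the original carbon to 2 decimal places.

0.58

α − 1 = ε/1000 = -0.0193
(δ_res + 1000)/(δ₀ + 1000) = (-10.5 + 1000)/(-20.7 + 1000) = 989.5/979.3 = 1.010416
f = 1.010416^(1/-0.0193) = exp(ln(1.010416)/-0.0193) = exp(0.01036/-0.0193)
f = exp(-0.5369) = 0.5846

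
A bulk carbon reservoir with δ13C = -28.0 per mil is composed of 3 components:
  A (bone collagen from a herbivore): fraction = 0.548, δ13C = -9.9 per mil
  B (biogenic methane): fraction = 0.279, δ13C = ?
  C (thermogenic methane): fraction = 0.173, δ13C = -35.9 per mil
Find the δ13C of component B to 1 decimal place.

Isotope mass balance: δ_bulk = Σ fᵢ·δᵢ.
-28.0 = 0.548×(-9.9) + 0.279×δ_B + 0.173×(-35.9)
0.279·δ_B = -28.0 − (-11.636) = -16.364
δ_B = -16.364 / 0.279 = -58.65 per mil

-58.7 per mil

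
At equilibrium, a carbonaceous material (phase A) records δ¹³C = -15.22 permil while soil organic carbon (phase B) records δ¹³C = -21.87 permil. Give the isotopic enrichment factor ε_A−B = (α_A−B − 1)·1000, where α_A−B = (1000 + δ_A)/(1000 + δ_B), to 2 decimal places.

α_A−B = (1000 + -15.22) / (1000 + -21.87) = 984.78 / 978.13 = 1.006799
ε_A−B = (1.006799 − 1) × 1000 = 6.799 permil
(The approximation ε ≈ δ_A − δ_B would give 6.65 permil.)

6.80 permil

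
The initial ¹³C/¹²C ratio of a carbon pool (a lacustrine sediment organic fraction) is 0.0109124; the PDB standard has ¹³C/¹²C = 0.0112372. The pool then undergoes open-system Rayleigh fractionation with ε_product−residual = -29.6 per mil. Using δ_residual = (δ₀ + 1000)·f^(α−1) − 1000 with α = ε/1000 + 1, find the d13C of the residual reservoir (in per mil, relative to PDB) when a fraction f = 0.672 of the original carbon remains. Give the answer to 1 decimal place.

-17.4 per mil

δ₀ = (0.0109124/0.0112372 − 1)×1000 = (0.971096 − 1)×1000 = -28.904 per mil
α − 1 = ε/1000 = -0.0296
f^(α−1) = 0.672^(-0.0296) = 1.011835
δ_res = (-28.904 + 1000) × 1.011835 − 1000 = 982.589 − 1000 = -17.41 per mil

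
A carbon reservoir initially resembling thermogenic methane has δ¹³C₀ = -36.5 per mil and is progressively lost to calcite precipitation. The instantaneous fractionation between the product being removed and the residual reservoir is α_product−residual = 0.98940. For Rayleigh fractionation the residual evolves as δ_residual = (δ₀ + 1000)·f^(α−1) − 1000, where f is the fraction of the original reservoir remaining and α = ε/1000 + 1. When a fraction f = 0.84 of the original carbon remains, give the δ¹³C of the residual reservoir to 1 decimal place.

-34.7 per mil

Rayleigh residual: δ_res = (δ₀ + 1000)·f^(α−1) − 1000
α − 1 = -0.01060
f^(α−1) = 0.84^(-0.01060) = 1.001850
δ_res = (-36.5 + 1000) × 1.001850 − 1000 = 965.282 − 1000 = -34.72 per mil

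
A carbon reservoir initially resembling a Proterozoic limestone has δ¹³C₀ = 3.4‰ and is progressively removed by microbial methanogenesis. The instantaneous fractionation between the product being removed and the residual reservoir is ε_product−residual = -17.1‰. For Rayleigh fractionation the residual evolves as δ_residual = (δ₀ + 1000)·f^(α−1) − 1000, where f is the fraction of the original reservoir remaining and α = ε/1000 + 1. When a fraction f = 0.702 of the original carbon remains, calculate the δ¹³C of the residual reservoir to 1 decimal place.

9.5‰

Rayleigh residual: δ_res = (δ₀ + 1000)·f^(α−1) − 1000
α = ε/1000 + 1 = 0.98290, so α − 1 = -0.01710
f^(α−1) = 0.702^(-0.01710) = 1.006069
δ_res = (3.4 + 1000) × 1.006069 − 1000 = 1009.489 − 1000 = 9.49‰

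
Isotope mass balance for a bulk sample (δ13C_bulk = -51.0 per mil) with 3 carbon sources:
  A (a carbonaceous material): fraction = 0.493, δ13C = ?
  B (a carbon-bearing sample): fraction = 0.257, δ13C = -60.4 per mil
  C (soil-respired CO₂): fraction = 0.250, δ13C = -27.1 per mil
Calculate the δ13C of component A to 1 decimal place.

-58.2 per mil

Isotope mass balance: δ_bulk = Σ fᵢ·δᵢ.
-51.0 = 0.493×δ_A + 0.257×(-60.4) + 0.250×(-27.1)
0.493·δ_A = -51.0 − (-22.298) = -28.702
δ_A = -28.702 / 0.493 = -58.22 per mil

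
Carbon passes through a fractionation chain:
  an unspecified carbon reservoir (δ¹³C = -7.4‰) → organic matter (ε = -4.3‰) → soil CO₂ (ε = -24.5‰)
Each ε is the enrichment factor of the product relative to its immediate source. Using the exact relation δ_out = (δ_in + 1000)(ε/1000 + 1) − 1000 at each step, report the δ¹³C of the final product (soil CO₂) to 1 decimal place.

step 1: δ = (-7.40 + 1000)·(-4.3/1000 + 1) − 1000 = -11.67‰
step 2: δ = (-11.67 + 1000)·(-24.5/1000 + 1) − 1000 = -35.88‰

-35.9‰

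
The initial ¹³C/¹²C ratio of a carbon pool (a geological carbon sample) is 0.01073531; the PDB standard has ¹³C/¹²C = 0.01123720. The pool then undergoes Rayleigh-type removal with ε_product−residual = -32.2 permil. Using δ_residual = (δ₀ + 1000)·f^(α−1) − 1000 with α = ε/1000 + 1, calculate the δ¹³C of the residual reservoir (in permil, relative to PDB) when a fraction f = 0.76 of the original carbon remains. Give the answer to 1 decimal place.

-36.2 permil

δ₀ = (0.01073531/0.01123720 − 1)×1000 = (0.955337 − 1)×1000 = -44.663 permil
α − 1 = ε/1000 = -0.0322
f^(α−1) = 0.76^(-0.0322) = 1.008876
δ_res = (-44.663 + 1000) × 1.008876 − 1000 = 963.816 − 1000 = -36.18 permil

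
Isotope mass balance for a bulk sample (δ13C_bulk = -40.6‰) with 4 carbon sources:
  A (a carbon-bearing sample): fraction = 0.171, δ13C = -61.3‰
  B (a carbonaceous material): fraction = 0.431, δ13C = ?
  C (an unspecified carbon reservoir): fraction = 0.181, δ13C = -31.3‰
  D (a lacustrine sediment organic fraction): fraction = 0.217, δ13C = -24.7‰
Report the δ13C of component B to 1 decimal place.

-44.3‰

Isotope mass balance: δ_bulk = Σ fᵢ·δᵢ.
-40.6 = 0.171×(-61.3) + 0.431×δ_B + 0.181×(-31.3) + 0.217×(-24.7)
0.431·δ_B = -40.6 − (-21.508) = -19.093
δ_B = -19.093 / 0.431 = -44.30‰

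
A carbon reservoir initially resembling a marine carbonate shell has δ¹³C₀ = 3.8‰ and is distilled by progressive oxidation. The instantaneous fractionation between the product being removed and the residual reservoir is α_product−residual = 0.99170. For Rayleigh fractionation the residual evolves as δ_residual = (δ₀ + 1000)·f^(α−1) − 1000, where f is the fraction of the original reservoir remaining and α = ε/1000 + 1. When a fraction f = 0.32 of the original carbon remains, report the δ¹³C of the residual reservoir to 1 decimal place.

Rayleigh residual: δ_res = (δ₀ + 1000)·f^(α−1) − 1000
α − 1 = -0.00830
f^(α−1) = 0.32^(-0.00830) = 1.009502
δ_res = (3.8 + 1000) × 1.009502 − 1000 = 1013.338 − 1000 = 13.34‰

13.3‰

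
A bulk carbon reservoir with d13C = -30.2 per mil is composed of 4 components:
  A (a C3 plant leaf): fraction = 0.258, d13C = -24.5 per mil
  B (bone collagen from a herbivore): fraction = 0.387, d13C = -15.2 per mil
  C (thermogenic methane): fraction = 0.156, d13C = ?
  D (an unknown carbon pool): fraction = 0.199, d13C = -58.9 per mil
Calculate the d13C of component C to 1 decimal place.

Isotope mass balance: δ_bulk = Σ fᵢ·δᵢ.
-30.2 = 0.258×(-24.5) + 0.387×(-15.2) + 0.156×δ_C + 0.199×(-58.9)
0.156·δ_C = -30.2 − (-23.924) = -6.276
δ_C = -6.276 / 0.156 = -40.23 per mil

-40.2 per mil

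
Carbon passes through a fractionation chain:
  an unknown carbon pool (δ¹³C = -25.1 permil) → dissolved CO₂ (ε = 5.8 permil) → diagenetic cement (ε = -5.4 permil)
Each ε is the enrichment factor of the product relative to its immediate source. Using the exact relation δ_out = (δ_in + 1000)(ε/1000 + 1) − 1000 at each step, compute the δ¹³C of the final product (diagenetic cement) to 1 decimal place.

-24.7 permil

step 1: δ = (-25.10 + 1000)·(5.8/1000 + 1) − 1000 = -19.45 permil
step 2: δ = (-19.45 + 1000)·(-5.4/1000 + 1) − 1000 = -24.74 permil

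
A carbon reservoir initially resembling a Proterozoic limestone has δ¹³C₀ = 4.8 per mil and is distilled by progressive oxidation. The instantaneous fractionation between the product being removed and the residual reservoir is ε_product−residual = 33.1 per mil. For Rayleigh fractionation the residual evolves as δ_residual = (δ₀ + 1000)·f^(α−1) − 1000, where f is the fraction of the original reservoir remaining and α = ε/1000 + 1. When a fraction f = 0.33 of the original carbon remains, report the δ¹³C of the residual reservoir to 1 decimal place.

-31.4 per mil

Rayleigh residual: δ_res = (δ₀ + 1000)·f^(α−1) − 1000
α = ε/1000 + 1 = 1.03310, so α − 1 = 0.03310
f^(α−1) = 0.33^(0.03310) = 0.963968
δ_res = (4.8 + 1000) × 0.963968 − 1000 = 968.595 − 1000 = -31.40 per mil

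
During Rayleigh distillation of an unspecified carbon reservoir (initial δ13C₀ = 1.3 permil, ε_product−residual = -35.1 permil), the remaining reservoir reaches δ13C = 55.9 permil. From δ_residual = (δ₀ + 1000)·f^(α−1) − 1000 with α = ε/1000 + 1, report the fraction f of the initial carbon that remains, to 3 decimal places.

0.220

α − 1 = ε/1000 = -0.0351
(δ_res + 1000)/(δ₀ + 1000) = (55.9 + 1000)/(1.3 + 1000) = 1055.9/1001.3 = 1.054529
f = 1.054529^(1/-0.0351) = exp(ln(1.054529)/-0.0351) = exp(0.05309/-0.0351)
f = exp(-1.5127) = 0.2203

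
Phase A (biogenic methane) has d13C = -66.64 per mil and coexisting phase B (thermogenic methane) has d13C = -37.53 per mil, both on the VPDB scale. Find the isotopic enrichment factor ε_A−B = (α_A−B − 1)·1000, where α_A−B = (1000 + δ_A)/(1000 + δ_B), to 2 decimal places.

α_A−B = (1000 + -66.64) / (1000 + -37.53) = 933.36 / 962.47 = 0.969755
ε_A−B = (0.969755 − 1) × 1000 = -30.245 per mil
(The approximation ε ≈ δ_A − δ_B would give -29.11 per mil.)

-30.25 per mil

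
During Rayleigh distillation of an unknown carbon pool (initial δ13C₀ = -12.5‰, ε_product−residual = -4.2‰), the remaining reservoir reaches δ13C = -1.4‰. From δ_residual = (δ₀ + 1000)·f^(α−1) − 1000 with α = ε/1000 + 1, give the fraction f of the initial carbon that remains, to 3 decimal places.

α − 1 = ε/1000 = -0.0042
(δ_res + 1000)/(δ₀ + 1000) = (-1.4 + 1000)/(-12.5 + 1000) = 998.6/987.5 = 1.011241
f = 1.011241^(1/-0.0042) = exp(ln(1.011241)/-0.0042) = exp(0.01118/-0.0042)
f = exp(-2.6614) = 0.0699

0.070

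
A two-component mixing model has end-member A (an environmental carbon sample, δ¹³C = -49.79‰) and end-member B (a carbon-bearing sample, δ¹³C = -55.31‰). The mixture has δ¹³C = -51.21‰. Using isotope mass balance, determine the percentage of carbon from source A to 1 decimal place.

δ_mix = f_A·δ_A + (1 − f_A)·δ_B  ⇒  f_A = (δ_mix − δ_B)/(δ_A − δ_B)
f_A = (-51.21 − (-55.31)) / (-49.79 − (-55.31))
f_A = 4.10 / 5.52 = 0.7428

74.3%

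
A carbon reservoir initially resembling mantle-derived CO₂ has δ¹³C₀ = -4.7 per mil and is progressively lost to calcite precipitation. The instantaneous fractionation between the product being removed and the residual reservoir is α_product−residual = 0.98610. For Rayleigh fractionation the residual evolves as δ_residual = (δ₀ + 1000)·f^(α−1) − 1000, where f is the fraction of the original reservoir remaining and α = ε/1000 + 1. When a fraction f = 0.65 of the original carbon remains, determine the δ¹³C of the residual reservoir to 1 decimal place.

Rayleigh residual: δ_res = (δ₀ + 1000)·f^(α−1) − 1000
α − 1 = -0.01390
f^(α−1) = 0.65^(-0.01390) = 1.006006
δ_res = (-4.7 + 1000) × 1.006006 − 1000 = 1001.278 − 1000 = 1.28 per mil

1.3 per mil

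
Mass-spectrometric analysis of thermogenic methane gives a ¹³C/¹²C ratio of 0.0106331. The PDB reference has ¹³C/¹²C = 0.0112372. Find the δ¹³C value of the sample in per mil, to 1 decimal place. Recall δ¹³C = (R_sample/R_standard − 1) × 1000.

-53.8 per mil

δ¹³C = (R_sample / R_standard − 1) × 1000
R_sample / R_standard = 0.0106331 / 0.0112372 = 0.946241
δ¹³C = (0.946241 − 1) × 1000 = -53.76 per mil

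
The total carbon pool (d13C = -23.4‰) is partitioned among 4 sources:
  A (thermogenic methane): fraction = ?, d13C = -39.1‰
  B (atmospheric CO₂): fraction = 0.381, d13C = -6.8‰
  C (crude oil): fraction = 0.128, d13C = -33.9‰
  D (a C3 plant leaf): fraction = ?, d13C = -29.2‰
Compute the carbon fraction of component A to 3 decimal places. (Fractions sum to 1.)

0.215

Let f_A and f_D be the unknown fractions; fractions sum to 1 so f_A + f_D = 0.491.
Mass balance: Σ fᵢ·δᵢ = δ_bulk ⇒ f_A·(-39.1) + f_D·(-29.2) = -23.4 − (-6.930) = -16.470
Substitute f_D = 0.491 − f_A:
f_A·(-39.1 − -29.2) = -16.470 − 0.491×(-29.2) = -2.133
f_A = -2.133 / -9.9 = 0.2154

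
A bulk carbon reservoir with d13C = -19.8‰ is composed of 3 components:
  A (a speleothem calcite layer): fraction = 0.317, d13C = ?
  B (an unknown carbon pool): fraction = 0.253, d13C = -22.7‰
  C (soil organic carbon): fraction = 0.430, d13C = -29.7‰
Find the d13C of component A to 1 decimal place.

Isotope mass balance: δ_bulk = Σ fᵢ·δᵢ.
-19.8 = 0.317×δ_A + 0.253×(-22.7) + 0.430×(-29.7)
0.317·δ_A = -19.8 − (-18.514) = -1.286
δ_A = -1.286 / 0.317 = -4.06‰

-4.1‰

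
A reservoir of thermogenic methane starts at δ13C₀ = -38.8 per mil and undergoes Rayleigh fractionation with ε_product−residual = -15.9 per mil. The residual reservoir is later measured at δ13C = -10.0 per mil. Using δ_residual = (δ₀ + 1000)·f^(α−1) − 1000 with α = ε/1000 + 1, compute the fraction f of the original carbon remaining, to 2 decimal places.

α − 1 = ε/1000 = -0.0159
(δ_res + 1000)/(δ₀ + 1000) = (-10.0 + 1000)/(-38.8 + 1000) = 990.0/961.2 = 1.029963
f = 1.029963^(1/-0.0159) = exp(ln(1.029963)/-0.0159) = exp(0.02952/-0.0159)
f = exp(-1.8568) = 0.1562

0.16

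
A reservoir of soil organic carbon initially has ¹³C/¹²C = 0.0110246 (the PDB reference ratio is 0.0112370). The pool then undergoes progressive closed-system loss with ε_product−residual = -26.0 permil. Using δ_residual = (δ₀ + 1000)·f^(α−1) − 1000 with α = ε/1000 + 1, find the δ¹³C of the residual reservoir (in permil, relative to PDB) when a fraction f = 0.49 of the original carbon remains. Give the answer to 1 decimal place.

-0.5 permil

δ₀ = (0.0110246/0.0112370 − 1)×1000 = (0.981098 − 1)×1000 = -18.902 permil
α − 1 = ε/1000 = -0.0260
f^(α−1) = 0.49^(-0.0260) = 1.018720
δ_res = (-18.902 + 1000) × 1.018720 − 1000 = 999.464 − 1000 = -0.54 permil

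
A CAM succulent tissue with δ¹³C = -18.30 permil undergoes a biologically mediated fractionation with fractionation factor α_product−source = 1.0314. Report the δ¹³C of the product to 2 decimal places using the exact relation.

δ_product = (δ_source + 1000)·α − 1000
δ_product = (-18.30 + 1000) × 1.0314 − 1000
δ_product = 1012.525 − 1000 = 12.525 permil

12.53 permil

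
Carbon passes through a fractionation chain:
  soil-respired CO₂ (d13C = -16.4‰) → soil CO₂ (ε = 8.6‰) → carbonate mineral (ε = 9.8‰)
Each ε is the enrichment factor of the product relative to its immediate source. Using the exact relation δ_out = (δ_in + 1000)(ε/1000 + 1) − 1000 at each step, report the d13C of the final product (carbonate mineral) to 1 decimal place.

step 1: δ = (-16.40 + 1000)·(8.6/1000 + 1) − 1000 = -7.94‰
step 2: δ = (-7.94 + 1000)·(9.8/1000 + 1) − 1000 = 1.78‰

1.8‰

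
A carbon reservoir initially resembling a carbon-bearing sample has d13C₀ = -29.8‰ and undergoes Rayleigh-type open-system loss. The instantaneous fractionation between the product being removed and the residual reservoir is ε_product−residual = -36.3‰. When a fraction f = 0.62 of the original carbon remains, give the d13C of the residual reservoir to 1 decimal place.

Rayleigh residual: δ_res = (δ₀ + 1000)·f^(α−1) − 1000
α = ε/1000 + 1 = 0.96370, so α − 1 = -0.03630
f^(α−1) = 0.62^(-0.03630) = 1.017504
δ_res = (-29.8 + 1000) × 1.017504 − 1000 = 987.183 − 1000 = -12.82‰

-12.8‰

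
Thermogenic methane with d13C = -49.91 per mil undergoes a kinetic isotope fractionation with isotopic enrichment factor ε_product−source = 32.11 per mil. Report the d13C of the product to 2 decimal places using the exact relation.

-19.40 per mil

To first order, δ_product ≈ δ_source + ε = -17.80 per mil.
Exactly, δ_product = (δ_source + 1000)·(ε/1000 + 1) − 1000.
δ_product = (-49.91 + 1000) × (32.11/1000 + 1) − 1000
δ_product = -19.403 per mil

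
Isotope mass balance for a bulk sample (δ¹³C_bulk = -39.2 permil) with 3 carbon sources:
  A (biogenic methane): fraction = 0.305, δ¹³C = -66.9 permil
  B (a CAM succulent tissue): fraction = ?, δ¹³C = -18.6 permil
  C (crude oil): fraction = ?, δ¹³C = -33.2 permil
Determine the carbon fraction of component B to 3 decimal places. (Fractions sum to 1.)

0.293

Let f_B and f_C be the unknown fractions; fractions sum to 1 so f_B + f_C = 0.695.
Mass balance: Σ fᵢ·δᵢ = δ_bulk ⇒ f_B·(-18.6) + f_C·(-33.2) = -39.2 − (-20.405) = -18.796
Substitute f_C = 0.695 − f_B:
f_B·(-18.6 − -33.2) = -18.796 − 0.695×(-33.2) = 4.279
f_B = 4.279 / 14.6 = 0.2930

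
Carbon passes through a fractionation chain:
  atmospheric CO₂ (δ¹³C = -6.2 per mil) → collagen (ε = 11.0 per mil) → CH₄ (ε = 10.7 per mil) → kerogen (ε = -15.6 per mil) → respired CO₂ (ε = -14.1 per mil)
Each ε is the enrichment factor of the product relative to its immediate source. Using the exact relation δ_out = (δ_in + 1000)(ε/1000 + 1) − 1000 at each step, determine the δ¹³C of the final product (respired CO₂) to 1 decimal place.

-14.5 per mil

step 1: δ = (-6.20 + 1000)·(11.0/1000 + 1) − 1000 = 4.73 per mil
step 2: δ = (4.73 + 1000)·(10.7/1000 + 1) − 1000 = 15.48 per mil
step 3: δ = (15.48 + 1000)·(-15.6/1000 + 1) − 1000 = -0.36 per mil
step 4: δ = (-0.36 + 1000)·(-14.1/1000 + 1) − 1000 = -14.45 per mil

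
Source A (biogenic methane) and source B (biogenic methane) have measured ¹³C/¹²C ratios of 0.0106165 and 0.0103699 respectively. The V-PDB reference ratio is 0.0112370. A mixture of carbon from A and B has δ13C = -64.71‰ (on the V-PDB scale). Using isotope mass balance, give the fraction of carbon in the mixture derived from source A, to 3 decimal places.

δ_A = (0.0106165/0.0112370 − 1)×1000 = (0.944781 − 1)×1000 = -55.219‰
δ_B = (0.0103699/0.0112370 − 1)×1000 = (0.922835 − 1)×1000 = -77.165‰
f_A = (δ_mix − δ_B)/(δ_A − δ_B) = (-64.71 − (-77.165))/(-55.219 − (-77.165))
f_A = 12.455 / 21.945 = 0.5675

0.568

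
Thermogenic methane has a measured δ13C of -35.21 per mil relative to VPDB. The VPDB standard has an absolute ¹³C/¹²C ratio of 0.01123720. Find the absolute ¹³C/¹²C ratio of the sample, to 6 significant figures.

R_sample = R_standard × (δ13C/1000 + 1)
R_sample = 0.01123720 × (-35.21/1000 + 1) = 0.01123720 × 0.964790
R_sample = 0.0108415

0.0108415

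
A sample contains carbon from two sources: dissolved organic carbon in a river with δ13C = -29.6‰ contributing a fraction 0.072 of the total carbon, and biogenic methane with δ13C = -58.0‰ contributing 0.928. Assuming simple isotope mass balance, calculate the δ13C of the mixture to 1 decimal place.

-56.0‰

δ_mix = f_A·δ_A + f_B·δ_B
δ_mix = 0.072 × (-29.6) + 0.928 × (-58.0)
δ_mix = -2.13 + -53.82 = -55.96‰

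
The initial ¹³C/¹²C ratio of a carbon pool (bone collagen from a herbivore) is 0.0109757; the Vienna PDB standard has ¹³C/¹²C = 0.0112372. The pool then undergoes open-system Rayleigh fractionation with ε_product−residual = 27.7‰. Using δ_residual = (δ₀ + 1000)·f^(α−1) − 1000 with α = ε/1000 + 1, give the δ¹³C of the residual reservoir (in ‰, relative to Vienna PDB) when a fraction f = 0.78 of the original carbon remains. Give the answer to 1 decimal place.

-30.0‰

δ₀ = (0.0109757/0.0112372 − 1)×1000 = (0.976729 − 1)×1000 = -23.271‰
α − 1 = ε/1000 = 0.0277
f^(α−1) = 0.78^(0.0277) = 0.993141
δ_res = (-23.271 + 1000) × 0.993141 − 1000 = 970.030 − 1000 = -29.97‰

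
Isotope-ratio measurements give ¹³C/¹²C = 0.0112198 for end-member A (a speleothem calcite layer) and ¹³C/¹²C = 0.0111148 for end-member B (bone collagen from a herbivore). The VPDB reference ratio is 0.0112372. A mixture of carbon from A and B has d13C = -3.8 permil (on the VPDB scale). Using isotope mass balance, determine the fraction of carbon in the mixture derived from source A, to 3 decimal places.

0.759

δ_A = (0.0112198/0.0112372 − 1)×1000 = (0.998452 − 1)×1000 = -1.548 permil
δ_B = (0.0111148/0.0112372 − 1)×1000 = (0.989108 − 1)×1000 = -10.892 permil
f_A = (δ_mix − δ_B)/(δ_A − δ_B) = (-3.8 − (-10.892))/(-1.548 − (-10.892))
f_A = 7.092 / 9.344 = 0.7590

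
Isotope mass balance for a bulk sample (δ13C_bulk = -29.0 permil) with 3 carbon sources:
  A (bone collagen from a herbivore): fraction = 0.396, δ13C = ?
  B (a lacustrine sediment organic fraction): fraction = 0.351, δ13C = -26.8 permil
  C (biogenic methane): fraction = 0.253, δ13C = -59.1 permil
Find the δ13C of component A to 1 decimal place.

Isotope mass balance: δ_bulk = Σ fᵢ·δᵢ.
-29.0 = 0.396×δ_A + 0.351×(-26.8) + 0.253×(-59.1)
0.396·δ_A = -29.0 − (-24.359) = -4.641
δ_A = -4.641 / 0.396 = -11.72 permil

-11.7 permil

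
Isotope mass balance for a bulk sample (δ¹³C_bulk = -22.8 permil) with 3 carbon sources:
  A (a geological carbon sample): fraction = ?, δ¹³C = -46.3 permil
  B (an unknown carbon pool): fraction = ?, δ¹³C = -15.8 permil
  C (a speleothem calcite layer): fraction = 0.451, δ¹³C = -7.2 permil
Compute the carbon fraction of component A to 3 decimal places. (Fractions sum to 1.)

Let f_A and f_B be the unknown fractions; fractions sum to 1 so f_A + f_B = 0.549.
Mass balance: Σ fᵢ·δᵢ = δ_bulk ⇒ f_A·(-46.3) + f_B·(-15.8) = -22.8 − (-3.247) = -19.553
Substitute f_B = 0.549 − f_A:
f_A·(-46.3 − -15.8) = -19.553 − 0.549×(-15.8) = -10.879
f_A = -10.879 / -30.5 = 0.3567

0.357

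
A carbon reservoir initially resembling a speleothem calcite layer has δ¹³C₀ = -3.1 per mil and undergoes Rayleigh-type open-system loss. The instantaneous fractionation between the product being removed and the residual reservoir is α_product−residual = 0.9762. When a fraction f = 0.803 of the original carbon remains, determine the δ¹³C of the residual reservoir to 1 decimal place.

Rayleigh residual: δ_res = (δ₀ + 1000)·f^(α−1) − 1000
α − 1 = -0.02380
f^(α−1) = 0.803^(-0.02380) = 1.005235
δ_res = (-3.1 + 1000) × 1.005235 − 1000 = 1002.119 − 1000 = 2.12 per mil

2.1 per mil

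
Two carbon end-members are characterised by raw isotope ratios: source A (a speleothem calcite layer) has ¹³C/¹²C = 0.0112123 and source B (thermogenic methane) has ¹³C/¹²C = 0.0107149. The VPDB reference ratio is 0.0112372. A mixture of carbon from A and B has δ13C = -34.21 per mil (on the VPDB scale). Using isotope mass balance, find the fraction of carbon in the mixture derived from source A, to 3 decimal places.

δ_A = (0.0112123/0.0112372 − 1)×1000 = (0.997784 − 1)×1000 = -2.216 per mil
δ_B = (0.0107149/0.0112372 − 1)×1000 = (0.953520 − 1)×1000 = -46.480 per mil
f_A = (δ_mix − δ_B)/(δ_A − δ_B) = (-34.21 − (-46.480))/(-2.216 − (-46.480))
f_A = 12.270 / 44.264 = 0.2772

0.277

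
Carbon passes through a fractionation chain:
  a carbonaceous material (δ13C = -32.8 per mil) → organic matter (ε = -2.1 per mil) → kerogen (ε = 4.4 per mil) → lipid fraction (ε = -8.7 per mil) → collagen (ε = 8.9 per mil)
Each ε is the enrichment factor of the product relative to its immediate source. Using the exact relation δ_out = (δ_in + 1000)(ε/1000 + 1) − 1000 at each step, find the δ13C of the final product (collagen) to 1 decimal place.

step 1: δ = (-32.80 + 1000)·(-2.1/1000 + 1) − 1000 = -34.83 per mil
step 2: δ = (-34.83 + 1000)·(4.4/1000 + 1) − 1000 = -30.58 per mil
step 3: δ = (-30.58 + 1000)·(-8.7/1000 + 1) − 1000 = -39.02 per mil
step 4: δ = (-39.02 + 1000)·(8.9/1000 + 1) − 1000 = -30.47 per mil

-30.5 per mil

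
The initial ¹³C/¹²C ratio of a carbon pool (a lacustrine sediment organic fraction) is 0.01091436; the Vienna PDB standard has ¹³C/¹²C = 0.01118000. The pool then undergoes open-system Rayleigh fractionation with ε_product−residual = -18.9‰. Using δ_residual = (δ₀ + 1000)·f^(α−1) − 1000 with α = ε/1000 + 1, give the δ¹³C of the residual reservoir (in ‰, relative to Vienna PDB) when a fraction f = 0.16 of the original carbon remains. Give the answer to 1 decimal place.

10.6‰

δ₀ = (0.01091436/0.01118000 − 1)×1000 = (0.976240 − 1)×1000 = -23.760‰
α − 1 = ε/1000 = -0.0189
f^(α−1) = 0.16^(-0.0189) = 1.035243
δ_res = (-23.760 + 1000) × 1.035243 − 1000 = 1010.645 − 1000 = 10.64‰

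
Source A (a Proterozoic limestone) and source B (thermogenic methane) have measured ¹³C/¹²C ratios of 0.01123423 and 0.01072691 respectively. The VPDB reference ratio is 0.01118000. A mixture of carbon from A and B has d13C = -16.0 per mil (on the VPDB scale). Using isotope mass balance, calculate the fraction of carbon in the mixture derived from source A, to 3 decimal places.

0.541

δ_A = (0.01123423/0.01118000 − 1)×1000 = (1.004851 − 1)×1000 = 4.851 per mil
δ_B = (0.01072691/0.01118000 − 1)×1000 = (0.959473 − 1)×1000 = -40.527 per mil
f_A = (δ_mix − δ_B)/(δ_A − δ_B) = (-16.0 − (-40.527))/(4.851 − (-40.527))
f_A = 24.527 / 45.377 = 0.5405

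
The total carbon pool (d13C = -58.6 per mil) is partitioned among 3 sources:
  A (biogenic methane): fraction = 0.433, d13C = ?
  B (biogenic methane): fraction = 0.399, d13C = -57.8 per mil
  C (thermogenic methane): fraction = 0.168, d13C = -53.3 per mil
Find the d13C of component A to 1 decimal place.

-61.4 per mil

Isotope mass balance: δ_bulk = Σ fᵢ·δᵢ.
-58.6 = 0.433×δ_A + 0.399×(-57.8) + 0.168×(-53.3)
0.433·δ_A = -58.6 − (-32.017) = -26.583
δ_A = -26.583 / 0.433 = -61.39 per mil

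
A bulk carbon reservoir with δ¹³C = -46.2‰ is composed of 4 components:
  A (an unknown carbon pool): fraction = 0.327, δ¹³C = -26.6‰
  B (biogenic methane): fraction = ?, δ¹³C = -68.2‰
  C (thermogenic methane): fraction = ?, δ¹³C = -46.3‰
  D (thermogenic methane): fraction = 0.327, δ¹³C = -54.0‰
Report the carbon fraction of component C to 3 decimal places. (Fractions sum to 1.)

0.171

Let f_C and f_B be the unknown fractions; fractions sum to 1 so f_C + f_B = 0.346.
Mass balance: Σ fᵢ·δᵢ = δ_bulk ⇒ f_C·(-46.3) + f_B·(-68.2) = -46.2 − (-26.356) = -19.844
Substitute f_B = 0.346 − f_C:
f_C·(-46.3 − -68.2) = -19.844 − 0.346×(-68.2) = 3.753
f_C = 3.753 / 21.9 = 0.1714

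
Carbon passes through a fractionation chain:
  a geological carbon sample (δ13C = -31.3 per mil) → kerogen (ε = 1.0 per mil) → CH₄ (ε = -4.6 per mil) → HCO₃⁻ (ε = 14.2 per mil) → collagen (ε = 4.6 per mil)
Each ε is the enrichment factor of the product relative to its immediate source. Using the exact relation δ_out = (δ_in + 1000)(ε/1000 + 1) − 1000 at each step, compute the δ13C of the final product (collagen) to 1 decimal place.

step 1: δ = (-31.30 + 1000)·(1.0/1000 + 1) − 1000 = -30.33 per mil
step 2: δ = (-30.33 + 1000)·(-4.6/1000 + 1) − 1000 = -34.79 per mil
step 3: δ = (-34.79 + 1000)·(14.2/1000 + 1) − 1000 = -21.09 per mil
step 4: δ = (-21.09 + 1000)·(4.6/1000 + 1) − 1000 = -16.58 per mil

-16.6 per mil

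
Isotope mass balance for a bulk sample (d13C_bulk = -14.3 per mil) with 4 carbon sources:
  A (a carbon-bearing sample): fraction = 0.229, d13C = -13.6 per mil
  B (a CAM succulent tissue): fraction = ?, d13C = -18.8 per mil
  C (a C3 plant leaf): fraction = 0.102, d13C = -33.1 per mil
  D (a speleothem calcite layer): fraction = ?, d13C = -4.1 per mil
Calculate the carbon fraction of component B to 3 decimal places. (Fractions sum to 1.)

Let f_B and f_D be the unknown fractions; fractions sum to 1 so f_B + f_D = 0.669.
Mass balance: Σ fᵢ·δᵢ = δ_bulk ⇒ f_B·(-18.8) + f_D·(-4.1) = -14.3 − (-6.491) = -7.809
Substitute f_D = 0.669 − f_B:
f_B·(-18.8 − -4.1) = -7.809 − 0.669×(-4.1) = -5.067
f_B = -5.067 / -14.7 = 0.3447

0.345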